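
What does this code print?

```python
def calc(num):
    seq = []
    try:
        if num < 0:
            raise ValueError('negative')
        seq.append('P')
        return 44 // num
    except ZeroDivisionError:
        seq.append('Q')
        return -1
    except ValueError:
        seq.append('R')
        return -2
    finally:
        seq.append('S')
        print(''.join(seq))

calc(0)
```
PQS

num=0 causes ZeroDivisionError, caught, finally prints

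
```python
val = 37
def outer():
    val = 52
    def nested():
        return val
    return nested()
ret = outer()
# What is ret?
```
52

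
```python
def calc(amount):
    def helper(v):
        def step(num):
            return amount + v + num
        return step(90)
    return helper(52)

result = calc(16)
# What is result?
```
158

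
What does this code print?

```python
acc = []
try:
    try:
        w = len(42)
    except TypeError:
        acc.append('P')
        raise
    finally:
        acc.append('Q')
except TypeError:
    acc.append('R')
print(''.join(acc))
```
PQR

finally runs before re-raised exception propagates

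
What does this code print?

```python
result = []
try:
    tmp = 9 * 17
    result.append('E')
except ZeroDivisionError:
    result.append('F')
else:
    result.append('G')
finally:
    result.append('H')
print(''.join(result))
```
EGH

else runs before finally when no exception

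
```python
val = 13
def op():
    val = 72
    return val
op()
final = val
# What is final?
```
13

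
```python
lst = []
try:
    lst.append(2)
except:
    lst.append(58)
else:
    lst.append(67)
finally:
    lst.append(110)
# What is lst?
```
[2, 67, 110]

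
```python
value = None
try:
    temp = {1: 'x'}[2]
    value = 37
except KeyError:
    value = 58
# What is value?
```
58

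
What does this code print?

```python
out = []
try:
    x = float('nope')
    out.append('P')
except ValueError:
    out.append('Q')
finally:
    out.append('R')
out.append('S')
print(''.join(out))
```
QRS

finally always runs, even after exception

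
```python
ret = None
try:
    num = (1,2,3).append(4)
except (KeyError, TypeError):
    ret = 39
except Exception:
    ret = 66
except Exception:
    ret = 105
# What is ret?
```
66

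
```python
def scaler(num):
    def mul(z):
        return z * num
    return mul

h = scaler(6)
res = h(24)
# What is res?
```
144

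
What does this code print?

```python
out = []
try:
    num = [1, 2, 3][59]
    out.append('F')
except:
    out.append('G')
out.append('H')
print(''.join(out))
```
GH

Exception raised in try, caught by bare except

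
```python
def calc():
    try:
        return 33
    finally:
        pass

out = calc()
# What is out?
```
33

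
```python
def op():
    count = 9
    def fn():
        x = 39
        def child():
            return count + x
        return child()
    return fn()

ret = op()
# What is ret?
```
48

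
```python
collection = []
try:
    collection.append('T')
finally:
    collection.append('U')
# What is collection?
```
['T', 'U']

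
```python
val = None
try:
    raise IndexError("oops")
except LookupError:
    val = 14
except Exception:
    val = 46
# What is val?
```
14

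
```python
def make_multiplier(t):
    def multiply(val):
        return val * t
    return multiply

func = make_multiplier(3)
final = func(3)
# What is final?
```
9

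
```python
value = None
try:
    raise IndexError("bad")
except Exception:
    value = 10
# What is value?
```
10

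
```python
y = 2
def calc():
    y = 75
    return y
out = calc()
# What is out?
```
75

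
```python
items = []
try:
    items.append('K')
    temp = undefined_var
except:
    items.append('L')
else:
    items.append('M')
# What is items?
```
['K', 'L']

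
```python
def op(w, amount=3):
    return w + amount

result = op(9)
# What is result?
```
12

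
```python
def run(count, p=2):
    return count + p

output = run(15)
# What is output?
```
17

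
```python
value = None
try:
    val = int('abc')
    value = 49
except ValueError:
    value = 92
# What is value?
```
92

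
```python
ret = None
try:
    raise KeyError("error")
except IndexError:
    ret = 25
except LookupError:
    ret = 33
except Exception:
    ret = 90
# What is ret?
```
33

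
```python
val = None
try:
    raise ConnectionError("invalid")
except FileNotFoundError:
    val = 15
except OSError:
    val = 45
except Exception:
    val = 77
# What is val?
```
45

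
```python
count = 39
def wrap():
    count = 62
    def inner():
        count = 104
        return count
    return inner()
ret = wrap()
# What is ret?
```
104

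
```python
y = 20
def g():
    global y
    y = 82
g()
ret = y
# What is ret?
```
82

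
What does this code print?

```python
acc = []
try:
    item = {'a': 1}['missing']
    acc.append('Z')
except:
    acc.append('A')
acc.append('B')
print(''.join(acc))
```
AB

Exception raised in try, caught by bare except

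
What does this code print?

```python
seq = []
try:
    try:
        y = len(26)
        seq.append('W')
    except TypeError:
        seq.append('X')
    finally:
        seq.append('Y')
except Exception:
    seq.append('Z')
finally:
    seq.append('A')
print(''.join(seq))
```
XYA

Both finally blocks run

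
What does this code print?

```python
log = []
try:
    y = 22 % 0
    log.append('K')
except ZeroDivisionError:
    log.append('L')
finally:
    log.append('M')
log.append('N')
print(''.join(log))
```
LMN

finally always runs, even after exception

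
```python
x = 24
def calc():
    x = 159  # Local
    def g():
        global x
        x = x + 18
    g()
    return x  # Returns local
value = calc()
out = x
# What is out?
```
42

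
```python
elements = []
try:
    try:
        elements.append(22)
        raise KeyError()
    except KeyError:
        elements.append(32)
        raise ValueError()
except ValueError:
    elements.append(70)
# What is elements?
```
[22, 32, 70]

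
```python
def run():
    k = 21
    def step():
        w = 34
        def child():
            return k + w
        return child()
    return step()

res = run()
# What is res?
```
55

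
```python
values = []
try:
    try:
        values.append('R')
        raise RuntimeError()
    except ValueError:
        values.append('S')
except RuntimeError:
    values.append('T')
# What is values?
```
['R', 'T']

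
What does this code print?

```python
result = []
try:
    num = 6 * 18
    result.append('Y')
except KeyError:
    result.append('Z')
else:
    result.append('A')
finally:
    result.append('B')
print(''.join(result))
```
YAB

else runs before finally when no exception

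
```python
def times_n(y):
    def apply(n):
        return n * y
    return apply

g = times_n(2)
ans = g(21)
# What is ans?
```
42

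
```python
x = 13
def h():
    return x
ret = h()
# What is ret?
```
13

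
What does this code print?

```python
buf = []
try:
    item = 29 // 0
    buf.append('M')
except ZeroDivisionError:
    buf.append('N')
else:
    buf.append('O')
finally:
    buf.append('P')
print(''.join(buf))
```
NP

Exception: except runs, else skipped, finally runs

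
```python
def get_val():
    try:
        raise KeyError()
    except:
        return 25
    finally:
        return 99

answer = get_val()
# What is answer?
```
99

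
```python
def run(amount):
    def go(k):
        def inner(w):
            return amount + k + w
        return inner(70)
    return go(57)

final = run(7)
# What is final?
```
134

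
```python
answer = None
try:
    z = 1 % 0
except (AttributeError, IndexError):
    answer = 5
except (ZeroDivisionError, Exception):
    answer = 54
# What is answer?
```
54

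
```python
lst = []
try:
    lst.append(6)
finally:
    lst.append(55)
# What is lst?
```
[6, 55]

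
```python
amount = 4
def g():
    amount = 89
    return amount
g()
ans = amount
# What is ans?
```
4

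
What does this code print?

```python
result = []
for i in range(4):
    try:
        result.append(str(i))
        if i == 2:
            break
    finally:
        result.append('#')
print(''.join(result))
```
0#1#2#

finally runs even when breaking out of loop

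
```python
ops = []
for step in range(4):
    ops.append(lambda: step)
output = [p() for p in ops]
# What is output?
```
[3, 3, 3, 3]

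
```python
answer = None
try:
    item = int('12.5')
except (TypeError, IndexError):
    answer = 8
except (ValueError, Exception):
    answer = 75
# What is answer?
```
75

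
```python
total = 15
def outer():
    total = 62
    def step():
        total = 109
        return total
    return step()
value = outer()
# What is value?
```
109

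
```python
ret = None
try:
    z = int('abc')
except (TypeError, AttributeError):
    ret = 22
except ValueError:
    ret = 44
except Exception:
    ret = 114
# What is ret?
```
44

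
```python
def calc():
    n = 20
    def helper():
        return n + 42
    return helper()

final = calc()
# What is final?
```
62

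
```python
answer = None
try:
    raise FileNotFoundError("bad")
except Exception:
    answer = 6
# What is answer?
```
6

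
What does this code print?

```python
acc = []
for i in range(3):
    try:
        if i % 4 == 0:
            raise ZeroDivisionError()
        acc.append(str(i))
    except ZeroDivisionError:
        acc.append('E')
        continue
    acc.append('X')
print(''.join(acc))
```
E1X2X

continue in except skips rest of loop body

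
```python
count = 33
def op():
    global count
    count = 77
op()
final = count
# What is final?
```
77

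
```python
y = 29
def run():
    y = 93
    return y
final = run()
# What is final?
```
93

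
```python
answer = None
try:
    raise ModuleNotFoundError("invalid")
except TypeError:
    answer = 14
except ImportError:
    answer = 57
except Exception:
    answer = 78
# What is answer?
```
57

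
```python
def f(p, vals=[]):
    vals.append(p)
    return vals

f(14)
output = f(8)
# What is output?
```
[14, 8]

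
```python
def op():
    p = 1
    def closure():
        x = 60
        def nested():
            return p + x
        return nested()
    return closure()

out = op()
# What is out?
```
61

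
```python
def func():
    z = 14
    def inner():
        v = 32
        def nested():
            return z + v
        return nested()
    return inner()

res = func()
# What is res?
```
46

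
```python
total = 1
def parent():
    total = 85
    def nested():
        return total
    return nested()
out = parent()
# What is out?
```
85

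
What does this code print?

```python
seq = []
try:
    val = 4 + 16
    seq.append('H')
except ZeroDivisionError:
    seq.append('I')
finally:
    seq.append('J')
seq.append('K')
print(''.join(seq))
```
HJK

finally runs after normal execution too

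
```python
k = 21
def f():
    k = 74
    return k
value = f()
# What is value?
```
74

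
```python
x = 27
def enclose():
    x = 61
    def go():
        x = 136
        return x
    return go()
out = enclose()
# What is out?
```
136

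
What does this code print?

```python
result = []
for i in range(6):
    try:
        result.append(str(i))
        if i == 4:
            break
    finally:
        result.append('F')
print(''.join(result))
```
0F1F2F3F4F

finally runs even when breaking out of loop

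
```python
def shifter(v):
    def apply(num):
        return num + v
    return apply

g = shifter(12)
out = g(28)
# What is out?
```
40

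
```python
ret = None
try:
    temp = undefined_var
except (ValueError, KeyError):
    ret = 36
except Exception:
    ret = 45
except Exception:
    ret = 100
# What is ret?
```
45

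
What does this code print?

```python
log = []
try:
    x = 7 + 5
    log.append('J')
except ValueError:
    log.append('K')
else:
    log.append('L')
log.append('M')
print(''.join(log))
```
JLM

else block runs when no exception occurs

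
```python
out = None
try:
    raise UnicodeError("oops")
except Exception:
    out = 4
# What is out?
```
4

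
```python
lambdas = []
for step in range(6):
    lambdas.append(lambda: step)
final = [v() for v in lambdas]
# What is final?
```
[5, 5, 5, 5, 5, 5]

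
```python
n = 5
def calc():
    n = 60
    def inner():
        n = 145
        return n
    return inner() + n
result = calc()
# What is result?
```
205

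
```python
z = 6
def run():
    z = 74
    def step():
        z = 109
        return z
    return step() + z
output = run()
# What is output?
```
183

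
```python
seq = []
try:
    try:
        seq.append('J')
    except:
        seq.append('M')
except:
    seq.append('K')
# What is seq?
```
['J']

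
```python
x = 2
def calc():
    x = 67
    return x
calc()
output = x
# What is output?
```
2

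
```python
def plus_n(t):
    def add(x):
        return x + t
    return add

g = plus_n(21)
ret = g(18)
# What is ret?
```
39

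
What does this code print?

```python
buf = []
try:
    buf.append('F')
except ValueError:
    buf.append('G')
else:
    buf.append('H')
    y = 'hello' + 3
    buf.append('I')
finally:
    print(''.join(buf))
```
FH

Try succeeds, else appends 'H', TypeError in else is uncaught, finally prints before exception propagates ('I' never appended)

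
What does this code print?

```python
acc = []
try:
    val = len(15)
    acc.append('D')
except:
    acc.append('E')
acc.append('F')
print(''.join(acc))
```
EF

Exception raised in try, caught by bare except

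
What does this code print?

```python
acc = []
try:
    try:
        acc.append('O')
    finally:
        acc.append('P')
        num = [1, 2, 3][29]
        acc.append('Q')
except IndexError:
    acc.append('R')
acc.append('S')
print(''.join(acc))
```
OPRS

Exception in inner finally caught by outer except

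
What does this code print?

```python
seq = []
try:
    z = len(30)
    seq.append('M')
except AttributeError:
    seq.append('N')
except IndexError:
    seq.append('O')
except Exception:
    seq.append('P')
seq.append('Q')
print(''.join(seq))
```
PQ

TypeError not specifically caught, falls to Exception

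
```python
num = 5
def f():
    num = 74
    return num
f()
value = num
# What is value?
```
5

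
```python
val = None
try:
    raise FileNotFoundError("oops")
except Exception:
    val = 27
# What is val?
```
27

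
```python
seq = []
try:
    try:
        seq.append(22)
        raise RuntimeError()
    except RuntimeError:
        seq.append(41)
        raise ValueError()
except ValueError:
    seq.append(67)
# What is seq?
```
[22, 41, 67]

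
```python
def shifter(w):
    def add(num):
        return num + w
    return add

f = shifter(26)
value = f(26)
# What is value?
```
52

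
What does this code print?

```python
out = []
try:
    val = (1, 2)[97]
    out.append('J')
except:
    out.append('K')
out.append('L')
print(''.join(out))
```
KL

Exception raised in try, caught by bare except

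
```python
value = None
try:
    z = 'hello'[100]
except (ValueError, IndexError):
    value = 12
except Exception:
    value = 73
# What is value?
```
12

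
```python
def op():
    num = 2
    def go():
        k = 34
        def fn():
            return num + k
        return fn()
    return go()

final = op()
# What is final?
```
36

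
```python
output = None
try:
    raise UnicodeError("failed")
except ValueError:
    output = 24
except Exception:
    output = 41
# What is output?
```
24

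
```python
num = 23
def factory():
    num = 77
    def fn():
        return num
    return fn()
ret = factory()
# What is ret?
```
77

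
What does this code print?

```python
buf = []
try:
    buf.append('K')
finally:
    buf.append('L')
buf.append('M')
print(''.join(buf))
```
KLM

try/finally without except, no exception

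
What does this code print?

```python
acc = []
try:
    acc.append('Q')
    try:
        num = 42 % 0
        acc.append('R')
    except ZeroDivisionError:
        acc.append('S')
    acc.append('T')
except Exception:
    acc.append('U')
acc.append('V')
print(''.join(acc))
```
QSTV

Inner exception caught by inner handler, outer continues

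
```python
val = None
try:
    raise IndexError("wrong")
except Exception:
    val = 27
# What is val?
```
27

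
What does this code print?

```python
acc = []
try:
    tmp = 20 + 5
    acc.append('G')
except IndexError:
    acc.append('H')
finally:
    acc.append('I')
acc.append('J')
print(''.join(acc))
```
GIJ

finally runs after normal execution too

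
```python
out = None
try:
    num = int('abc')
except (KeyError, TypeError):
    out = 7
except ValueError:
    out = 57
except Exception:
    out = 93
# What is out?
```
57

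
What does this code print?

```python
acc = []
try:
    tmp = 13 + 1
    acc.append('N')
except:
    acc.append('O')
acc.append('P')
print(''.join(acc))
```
NP

No exception, try block completes normally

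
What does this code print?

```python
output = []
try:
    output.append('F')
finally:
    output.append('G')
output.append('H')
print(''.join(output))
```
FGH

try/finally without except, no exception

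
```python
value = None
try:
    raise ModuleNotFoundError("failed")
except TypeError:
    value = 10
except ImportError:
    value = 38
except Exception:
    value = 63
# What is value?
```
38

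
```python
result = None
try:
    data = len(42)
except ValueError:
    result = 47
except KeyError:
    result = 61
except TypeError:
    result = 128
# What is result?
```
128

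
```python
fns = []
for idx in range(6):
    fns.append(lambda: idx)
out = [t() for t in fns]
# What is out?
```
[5, 5, 5, 5, 5, 5]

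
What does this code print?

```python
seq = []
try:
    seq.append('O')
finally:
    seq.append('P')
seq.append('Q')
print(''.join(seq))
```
OPQ

try/finally without except, no exception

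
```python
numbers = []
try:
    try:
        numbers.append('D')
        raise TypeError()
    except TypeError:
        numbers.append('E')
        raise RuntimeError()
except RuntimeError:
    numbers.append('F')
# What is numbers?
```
['D', 'E', 'F']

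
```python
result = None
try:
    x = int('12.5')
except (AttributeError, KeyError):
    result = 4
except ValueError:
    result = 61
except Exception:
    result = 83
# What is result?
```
61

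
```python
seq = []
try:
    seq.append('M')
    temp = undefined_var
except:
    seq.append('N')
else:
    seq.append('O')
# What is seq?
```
['M', 'N']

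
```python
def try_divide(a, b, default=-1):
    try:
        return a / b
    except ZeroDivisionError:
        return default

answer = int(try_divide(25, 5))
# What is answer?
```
5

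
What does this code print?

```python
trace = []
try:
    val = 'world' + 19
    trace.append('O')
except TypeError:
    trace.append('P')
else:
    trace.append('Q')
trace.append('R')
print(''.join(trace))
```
PR

else block skipped when exception is caught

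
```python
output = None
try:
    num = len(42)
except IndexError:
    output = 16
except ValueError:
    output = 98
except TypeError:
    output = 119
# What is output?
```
119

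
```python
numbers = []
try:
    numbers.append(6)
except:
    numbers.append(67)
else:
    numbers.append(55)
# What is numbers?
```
[6, 55]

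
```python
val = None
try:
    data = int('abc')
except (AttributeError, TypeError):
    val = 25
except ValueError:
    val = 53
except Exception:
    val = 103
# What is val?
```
53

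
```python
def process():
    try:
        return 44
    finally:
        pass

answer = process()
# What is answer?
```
44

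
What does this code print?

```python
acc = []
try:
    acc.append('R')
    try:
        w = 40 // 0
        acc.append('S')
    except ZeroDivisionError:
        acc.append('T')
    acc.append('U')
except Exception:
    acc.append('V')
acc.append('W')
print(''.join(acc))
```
RTUW

Inner exception caught by inner handler, outer continues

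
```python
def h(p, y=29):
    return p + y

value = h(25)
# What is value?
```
54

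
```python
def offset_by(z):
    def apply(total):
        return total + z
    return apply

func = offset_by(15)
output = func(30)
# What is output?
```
45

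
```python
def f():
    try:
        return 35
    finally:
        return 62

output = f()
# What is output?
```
62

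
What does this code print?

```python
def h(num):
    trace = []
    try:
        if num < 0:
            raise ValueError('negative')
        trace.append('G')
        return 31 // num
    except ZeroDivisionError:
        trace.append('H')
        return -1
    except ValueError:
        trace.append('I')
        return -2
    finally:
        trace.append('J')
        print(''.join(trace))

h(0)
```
GHJ

num=0 causes ZeroDivisionError, caught, finally prints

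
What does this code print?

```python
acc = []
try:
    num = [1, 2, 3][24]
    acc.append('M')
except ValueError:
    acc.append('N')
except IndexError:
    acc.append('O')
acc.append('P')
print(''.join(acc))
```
OP

IndexError is caught by its specific handler, not ValueError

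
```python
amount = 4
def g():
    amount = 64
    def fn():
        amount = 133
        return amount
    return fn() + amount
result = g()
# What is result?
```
197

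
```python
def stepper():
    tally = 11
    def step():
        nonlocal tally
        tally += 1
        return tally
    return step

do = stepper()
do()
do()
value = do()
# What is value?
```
14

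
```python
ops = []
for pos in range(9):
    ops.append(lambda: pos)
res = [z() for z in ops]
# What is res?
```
[8, 8, 8, 8, 8, 8, 8, 8, 8]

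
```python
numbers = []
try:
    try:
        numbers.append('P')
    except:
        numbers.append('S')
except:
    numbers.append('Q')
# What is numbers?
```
['P']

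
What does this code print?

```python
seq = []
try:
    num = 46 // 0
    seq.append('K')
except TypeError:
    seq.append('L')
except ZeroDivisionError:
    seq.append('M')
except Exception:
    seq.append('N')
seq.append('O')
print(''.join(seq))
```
MO

ZeroDivisionError matches before generic Exception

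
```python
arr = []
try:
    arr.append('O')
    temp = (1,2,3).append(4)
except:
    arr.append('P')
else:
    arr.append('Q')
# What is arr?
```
['O', 'P']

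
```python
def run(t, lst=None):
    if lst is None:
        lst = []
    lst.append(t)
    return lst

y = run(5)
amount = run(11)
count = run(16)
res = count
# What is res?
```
[16]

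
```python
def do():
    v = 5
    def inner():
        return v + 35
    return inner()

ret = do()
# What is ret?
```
40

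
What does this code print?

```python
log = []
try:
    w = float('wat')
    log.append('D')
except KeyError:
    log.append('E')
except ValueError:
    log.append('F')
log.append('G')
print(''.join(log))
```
FG

ValueError is caught by its specific handler, not KeyError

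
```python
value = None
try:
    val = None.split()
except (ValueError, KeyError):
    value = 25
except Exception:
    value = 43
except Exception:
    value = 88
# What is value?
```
43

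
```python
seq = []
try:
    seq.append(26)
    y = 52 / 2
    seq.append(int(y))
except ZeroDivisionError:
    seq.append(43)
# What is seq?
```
[26, 26]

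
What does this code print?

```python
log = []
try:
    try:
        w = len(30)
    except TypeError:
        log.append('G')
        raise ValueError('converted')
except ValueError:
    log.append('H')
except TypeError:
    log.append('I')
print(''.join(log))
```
GH

New ValueError raised, caught by outer ValueError handler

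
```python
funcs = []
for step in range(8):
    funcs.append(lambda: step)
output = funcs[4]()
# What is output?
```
7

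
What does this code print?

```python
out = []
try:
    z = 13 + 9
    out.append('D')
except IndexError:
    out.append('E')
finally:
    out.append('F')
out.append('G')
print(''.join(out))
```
DFG

finally runs after normal execution too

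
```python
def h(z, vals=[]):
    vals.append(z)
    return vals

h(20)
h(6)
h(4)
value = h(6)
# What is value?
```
[20, 6, 4, 6]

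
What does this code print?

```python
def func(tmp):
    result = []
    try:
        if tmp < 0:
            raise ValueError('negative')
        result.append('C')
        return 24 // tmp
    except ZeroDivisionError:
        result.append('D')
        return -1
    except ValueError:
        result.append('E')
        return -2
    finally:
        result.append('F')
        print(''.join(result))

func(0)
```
CDF

tmp=0 causes ZeroDivisionError, caught, finally prints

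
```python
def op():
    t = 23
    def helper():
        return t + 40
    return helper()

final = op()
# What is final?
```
63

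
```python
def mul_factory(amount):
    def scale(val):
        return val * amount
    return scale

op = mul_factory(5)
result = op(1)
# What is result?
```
5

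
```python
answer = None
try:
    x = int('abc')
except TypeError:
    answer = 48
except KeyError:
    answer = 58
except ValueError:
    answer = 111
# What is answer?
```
111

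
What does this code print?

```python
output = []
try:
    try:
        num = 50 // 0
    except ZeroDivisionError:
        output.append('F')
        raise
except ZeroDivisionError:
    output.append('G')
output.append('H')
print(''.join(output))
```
FGH

raise without argument re-raises current exception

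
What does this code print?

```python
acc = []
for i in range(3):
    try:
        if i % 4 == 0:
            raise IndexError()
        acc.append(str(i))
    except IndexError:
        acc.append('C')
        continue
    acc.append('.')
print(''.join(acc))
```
C1.2.

continue in except skips rest of loop body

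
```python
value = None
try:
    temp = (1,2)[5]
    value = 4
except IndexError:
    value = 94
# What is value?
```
94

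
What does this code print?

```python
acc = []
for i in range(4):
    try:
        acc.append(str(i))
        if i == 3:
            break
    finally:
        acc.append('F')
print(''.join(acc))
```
0F1F2F3F

finally runs even when breaking out of loop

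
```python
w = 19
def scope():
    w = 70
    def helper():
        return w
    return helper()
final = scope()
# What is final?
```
70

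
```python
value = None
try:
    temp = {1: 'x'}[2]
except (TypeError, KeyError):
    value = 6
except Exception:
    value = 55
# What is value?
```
6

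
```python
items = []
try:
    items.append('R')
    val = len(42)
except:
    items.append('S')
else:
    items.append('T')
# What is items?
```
['R', 'S']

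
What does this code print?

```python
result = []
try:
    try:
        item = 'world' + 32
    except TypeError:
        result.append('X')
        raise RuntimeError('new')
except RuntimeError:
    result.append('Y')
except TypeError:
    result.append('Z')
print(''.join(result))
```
XY

New RuntimeError raised, caught by outer RuntimeError handler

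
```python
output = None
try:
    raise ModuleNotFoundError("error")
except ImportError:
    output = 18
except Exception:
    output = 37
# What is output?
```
18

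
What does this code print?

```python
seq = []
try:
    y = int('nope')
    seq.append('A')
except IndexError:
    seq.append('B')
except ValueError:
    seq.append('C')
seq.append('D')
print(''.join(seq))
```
CD

ValueError is caught by its specific handler, not IndexError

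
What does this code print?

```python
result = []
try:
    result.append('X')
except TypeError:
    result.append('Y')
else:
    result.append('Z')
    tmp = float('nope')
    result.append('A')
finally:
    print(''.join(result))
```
XZ

Try succeeds, else appends 'Z', ValueError in else is uncaught, finally prints before exception propagates ('A' never appended)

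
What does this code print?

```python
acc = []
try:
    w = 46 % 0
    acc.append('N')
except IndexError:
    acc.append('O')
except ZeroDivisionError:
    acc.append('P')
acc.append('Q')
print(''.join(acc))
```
PQ

ZeroDivisionError is caught by its specific handler, not IndexError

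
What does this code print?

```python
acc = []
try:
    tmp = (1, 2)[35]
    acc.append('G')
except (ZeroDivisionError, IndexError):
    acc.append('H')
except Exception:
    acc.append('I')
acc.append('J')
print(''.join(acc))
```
HJ

IndexError matches tuple containing it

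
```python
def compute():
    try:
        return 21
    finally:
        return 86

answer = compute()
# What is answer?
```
86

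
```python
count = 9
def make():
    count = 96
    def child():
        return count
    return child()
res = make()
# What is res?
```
96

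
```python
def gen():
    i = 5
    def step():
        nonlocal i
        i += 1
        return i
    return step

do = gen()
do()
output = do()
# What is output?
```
7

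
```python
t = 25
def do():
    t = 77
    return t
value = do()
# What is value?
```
77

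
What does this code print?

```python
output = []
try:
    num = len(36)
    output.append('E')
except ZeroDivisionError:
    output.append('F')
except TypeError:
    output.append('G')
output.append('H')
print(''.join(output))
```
GH

TypeError is caught by its specific handler, not ZeroDivisionError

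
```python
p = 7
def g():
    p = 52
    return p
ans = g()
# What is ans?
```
52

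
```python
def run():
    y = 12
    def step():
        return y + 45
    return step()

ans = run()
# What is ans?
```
57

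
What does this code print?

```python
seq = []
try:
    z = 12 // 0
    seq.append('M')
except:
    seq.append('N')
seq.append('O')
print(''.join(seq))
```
NO

Exception raised in try, caught by bare except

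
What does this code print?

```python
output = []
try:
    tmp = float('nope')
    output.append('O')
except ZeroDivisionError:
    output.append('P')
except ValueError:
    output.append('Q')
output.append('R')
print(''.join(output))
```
QR

ValueError is caught by its specific handler, not ZeroDivisionError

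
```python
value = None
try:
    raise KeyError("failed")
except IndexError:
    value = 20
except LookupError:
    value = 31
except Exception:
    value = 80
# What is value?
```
31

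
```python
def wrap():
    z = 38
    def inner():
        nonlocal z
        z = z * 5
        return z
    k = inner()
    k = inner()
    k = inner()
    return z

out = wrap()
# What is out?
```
4750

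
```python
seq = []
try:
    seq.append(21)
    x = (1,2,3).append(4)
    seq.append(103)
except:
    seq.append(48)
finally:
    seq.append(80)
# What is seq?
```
[21, 48, 80]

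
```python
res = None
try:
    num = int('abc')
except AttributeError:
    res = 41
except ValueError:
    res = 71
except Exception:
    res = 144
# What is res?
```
71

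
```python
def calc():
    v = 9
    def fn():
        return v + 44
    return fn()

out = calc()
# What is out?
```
53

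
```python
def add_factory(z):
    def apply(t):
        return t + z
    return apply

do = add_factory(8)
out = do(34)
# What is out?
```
42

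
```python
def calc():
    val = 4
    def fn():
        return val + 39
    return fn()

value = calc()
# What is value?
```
43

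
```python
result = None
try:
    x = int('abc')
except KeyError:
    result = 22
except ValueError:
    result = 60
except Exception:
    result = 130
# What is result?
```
60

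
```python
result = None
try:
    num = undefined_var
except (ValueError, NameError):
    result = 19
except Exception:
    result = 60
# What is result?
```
19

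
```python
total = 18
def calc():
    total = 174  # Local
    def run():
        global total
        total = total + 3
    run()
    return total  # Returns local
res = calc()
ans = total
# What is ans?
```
21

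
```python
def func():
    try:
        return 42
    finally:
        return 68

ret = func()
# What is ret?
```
68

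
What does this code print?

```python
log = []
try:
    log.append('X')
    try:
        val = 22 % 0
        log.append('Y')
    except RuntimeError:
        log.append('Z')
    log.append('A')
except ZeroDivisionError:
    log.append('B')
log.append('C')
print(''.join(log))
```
XBC

Inner handler doesn't match, propagates to outer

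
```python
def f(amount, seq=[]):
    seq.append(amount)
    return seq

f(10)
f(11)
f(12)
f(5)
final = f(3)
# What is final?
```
[10, 11, 12, 5, 3]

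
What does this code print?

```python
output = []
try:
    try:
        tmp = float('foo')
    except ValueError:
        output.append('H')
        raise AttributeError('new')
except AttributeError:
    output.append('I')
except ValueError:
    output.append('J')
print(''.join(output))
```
HI

New AttributeError raised, caught by outer AttributeError handler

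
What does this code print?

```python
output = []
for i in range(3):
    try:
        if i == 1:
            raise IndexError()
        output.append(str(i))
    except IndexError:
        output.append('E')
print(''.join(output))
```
0E2

Exception on i=1 caught, loop continues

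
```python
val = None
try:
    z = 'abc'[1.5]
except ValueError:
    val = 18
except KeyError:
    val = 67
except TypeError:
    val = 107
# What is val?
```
107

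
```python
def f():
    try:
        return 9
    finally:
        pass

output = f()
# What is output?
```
9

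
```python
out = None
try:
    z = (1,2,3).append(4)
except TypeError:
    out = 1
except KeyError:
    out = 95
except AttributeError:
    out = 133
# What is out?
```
133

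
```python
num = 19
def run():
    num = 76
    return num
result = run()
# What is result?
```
76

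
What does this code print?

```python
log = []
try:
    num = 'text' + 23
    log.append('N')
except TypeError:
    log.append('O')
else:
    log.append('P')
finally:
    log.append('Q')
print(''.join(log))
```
OQ

Exception: except runs, else skipped, finally runs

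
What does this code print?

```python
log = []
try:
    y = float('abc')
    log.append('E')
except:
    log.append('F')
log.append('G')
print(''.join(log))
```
FG

Exception raised in try, caught by bare except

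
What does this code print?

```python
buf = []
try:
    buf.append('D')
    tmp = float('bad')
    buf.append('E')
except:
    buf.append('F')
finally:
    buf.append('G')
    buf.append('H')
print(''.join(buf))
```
DFGH

Code before exception runs, then except, then all of finally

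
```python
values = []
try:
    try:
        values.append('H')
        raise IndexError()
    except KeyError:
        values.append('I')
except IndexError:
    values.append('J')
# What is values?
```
['H', 'J']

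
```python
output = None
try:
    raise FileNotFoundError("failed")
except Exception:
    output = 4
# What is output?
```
4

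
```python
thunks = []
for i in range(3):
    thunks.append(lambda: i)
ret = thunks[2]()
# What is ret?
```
2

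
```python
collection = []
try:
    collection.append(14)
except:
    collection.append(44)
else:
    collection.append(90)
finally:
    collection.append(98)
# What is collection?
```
[14, 90, 98]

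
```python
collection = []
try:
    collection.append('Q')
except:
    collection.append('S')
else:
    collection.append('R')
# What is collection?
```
['Q', 'R']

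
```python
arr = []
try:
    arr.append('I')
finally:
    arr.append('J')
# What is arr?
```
['I', 'J']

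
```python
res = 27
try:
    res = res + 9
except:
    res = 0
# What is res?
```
36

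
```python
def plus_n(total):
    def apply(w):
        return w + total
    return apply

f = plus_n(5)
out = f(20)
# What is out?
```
25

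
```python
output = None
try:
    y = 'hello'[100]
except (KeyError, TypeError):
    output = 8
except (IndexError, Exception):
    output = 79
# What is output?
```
79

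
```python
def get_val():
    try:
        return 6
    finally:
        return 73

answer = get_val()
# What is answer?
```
73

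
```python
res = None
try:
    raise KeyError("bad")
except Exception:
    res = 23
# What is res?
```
23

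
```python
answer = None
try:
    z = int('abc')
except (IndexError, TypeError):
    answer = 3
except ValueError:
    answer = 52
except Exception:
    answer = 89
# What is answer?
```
52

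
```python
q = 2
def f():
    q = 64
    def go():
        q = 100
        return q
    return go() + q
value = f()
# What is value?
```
164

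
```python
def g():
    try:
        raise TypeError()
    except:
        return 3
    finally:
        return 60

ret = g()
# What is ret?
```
60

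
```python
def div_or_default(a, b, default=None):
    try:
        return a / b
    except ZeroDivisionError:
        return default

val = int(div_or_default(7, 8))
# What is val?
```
0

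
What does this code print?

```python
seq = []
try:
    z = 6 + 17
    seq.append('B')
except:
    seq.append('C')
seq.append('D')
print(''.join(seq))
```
BD

No exception, try block completes normally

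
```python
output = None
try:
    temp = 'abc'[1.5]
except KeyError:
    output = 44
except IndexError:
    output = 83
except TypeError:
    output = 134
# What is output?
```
134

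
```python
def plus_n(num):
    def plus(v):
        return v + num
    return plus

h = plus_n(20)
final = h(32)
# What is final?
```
52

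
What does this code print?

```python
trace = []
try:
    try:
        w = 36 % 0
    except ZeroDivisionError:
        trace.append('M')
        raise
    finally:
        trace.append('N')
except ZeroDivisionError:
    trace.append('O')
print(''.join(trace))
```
MNO

finally runs before re-raised exception propagates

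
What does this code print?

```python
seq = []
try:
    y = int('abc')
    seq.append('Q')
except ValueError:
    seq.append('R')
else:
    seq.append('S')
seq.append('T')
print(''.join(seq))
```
RT

else block skipped when exception is caught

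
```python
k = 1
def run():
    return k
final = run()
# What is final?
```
1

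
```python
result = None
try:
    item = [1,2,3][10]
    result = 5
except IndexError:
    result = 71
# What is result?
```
71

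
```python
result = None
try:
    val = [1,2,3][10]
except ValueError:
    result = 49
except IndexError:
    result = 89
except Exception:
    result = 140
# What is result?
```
89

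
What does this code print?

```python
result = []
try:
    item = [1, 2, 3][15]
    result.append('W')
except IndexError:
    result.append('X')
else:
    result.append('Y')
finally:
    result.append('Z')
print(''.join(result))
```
XZ

Exception: except runs, else skipped, finally runs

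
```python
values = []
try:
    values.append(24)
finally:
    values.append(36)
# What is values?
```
[24, 36]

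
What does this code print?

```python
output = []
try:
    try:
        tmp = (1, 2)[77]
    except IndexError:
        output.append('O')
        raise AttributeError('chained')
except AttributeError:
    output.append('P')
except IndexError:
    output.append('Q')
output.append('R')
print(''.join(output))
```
OPR

AttributeError raised and caught, original IndexError not re-raised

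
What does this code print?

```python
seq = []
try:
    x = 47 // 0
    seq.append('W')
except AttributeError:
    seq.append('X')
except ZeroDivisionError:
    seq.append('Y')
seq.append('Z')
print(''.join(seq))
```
YZ

ZeroDivisionError is caught by its specific handler, not AttributeError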